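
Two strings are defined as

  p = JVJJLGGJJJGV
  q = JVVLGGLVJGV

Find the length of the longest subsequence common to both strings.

Taking J [1,1]; then V [2,3]; then L [5,4]; then G [6,5]; then G [7,6]; then J [10,9]; then G [11,10]; then V [12,11] gives a common subsequence of length 8. dp[12][11] = 8 confirms this is the maximum.

8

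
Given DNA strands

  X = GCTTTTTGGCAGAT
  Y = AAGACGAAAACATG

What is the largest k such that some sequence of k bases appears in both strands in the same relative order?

One common subsequence of length 6: G (X #1, Y #3); then C (X #2, Y #5); then G (X #8, Y #6); then C (X #10, Y #11); then A (X #11, Y #12); then G (X #12, Y #14), and the DP table's final entry dp[14][14] is also 6, so no common subsequence is longer.

6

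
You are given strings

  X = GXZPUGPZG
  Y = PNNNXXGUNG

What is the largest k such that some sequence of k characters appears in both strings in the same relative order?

Match G at X[1]=Y[7] → U at X[5]=Y[8] → G at X[9]=Y[10] — 3 characters in the same relative order in both. Since dp[9][10] = 3, nothing longer is possible.

3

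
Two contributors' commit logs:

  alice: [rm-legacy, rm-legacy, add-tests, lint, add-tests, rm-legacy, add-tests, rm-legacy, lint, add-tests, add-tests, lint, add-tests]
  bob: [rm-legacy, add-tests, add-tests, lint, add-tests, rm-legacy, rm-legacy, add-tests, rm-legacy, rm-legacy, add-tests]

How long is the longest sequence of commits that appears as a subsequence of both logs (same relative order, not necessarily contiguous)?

One common subsequence of length 8: rm-legacy at alice[1]=bob[1], then add-tests at alice[3]=bob[3], then lint at alice[4]=bob[4], then add-tests at alice[5]=bob[5], then rm-legacy at alice[6]=bob[7], then add-tests at alice[7]=bob[8], then rm-legacy at alice[8]=bob[10], then add-tests at alice[13]=bob[11]. The LCS DP gives dp[13][11] = 8, so this is optimal.

8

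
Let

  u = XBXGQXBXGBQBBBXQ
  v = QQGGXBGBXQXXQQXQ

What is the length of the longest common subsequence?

Pick X [1,5]; then B [2,8]; then X [3,9]; then Q [5,10]; then X [6,11]; then X [8,12]; then Q [11,14]; then X [15,15]; then Q [16,16]; all 9 characters appear in both, in order, and the DP table's final entry dp[16][16] is also 9, so no common subsequence is longer.

9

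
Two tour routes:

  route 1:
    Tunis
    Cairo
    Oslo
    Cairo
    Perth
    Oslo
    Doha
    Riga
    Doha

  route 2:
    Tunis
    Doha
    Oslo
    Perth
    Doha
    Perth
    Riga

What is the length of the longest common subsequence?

5

Match Tunis [1,1] → Oslo [3,3] → Perth [5,4] → Doha [7,5] → Riga [8,7] — 5 stops in the same relative order in both. Since dp[9][7] = 5, nothing longer is possible.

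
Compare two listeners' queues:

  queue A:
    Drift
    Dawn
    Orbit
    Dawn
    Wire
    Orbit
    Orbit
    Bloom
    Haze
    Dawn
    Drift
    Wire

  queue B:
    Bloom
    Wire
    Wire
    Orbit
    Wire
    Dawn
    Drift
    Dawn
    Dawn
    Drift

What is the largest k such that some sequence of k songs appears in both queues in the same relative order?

4

Taking Drift (queue A #1, queue B #7) → Dawn (queue A #4, queue B #8) → Dawn (queue A #10, queue B #9) → Drift (queue A #11, queue B #10) gives a common subsequence of length 4. dp[12][10] = 4 confirms this is the maximum.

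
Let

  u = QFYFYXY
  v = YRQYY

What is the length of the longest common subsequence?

3

Let dp[i][j] be the LCS length of the first i characters of u and the first j characters of v. dp[i][j] = dp[i-1][j-1]+1 when the i-th and j-th characters match, else max(dp[i-1][j], dp[i][j-1]).
    ·  Y  R  Q  Y  Y
 ·  0  0  0  0  0  0
 Q  0  0  0  1  1  1
 F  0  0  0  1  1  1
 Y  0  1  1  1  2  2
 F  0  1  1  1  2  2
 Y  0  1  1  1  2  3
 X  0  1  1  1  2  3
 Y  0  1  1  1  2  3
dp[7][5] = 3. One LCS (by backtracking along matches): QYY.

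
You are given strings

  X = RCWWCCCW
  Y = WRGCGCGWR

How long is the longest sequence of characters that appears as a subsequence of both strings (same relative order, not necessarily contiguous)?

4

Pick R at X[1]=Y[2], then C at X[2]=Y[4], then C at X[5]=Y[6], then W at X[8]=Y[8]; all 4 characters appear in both, in order. The LCS DP gives dp[8][9] = 4, so this is optimal.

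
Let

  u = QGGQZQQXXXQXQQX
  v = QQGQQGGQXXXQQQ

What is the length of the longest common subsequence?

Match Q [1,2], then G [3,3], then Q [4,4], then Q [6,5], then Q [7,8], then X [8,9], then X [9,10], then X [10,11], then Q [11,12], then Q [13,13], then Q [14,14] — 11 characters in the same relative order in both. dp[15][14] = 11 confirms this is the maximum.

11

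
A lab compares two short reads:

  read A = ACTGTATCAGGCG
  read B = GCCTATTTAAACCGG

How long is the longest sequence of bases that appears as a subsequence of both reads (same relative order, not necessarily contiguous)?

Taking A [1,5], T [3,7], T [5,8], A [6,11], C [8,13], G [11,14], G [13,15] gives a common subsequence of length 7. dp[13][15] = 7 confirms this is the maximum.

7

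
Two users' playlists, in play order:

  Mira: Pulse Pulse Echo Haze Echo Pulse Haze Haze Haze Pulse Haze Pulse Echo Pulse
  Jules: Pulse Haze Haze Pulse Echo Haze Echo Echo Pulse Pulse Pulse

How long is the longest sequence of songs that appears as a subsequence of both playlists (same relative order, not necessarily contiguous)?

8

Match Pulse (Mira #1, Jules #1) → Pulse (Mira #2, Jules #4) → Echo (Mira #3, Jules #5) → Haze (Mira #4, Jules #6) → Echo (Mira #5, Jules #8) → Pulse (Mira #10, Jules #9) → Pulse (Mira #12, Jules #10) → Pulse (Mira #14, Jules #11) — 8 songs in the same relative order in both, and the DP table's final entry dp[14][11] is also 8, so no common subsequence is longer.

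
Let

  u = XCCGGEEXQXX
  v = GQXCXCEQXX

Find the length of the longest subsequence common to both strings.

7

Taking X [1,3]; then C [2,4]; then C [3,6]; then E [7,7]; then Q [9,8]; then X [10,9]; then X [11,10] gives a common subsequence of length 7. Since dp[11][10] = 7, nothing longer is possible.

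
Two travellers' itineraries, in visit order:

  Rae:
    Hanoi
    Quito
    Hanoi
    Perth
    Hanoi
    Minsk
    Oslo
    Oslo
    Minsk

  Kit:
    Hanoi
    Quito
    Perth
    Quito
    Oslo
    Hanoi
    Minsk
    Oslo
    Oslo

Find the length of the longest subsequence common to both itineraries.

Match Hanoi [1,1], then Quito [2,2], then Perth [4,3], then Hanoi [5,6], then Minsk [6,7], then Oslo [7,8], then Oslo [8,9] — 7 stops in the same relative order in both. Since dp[9][9] = 7, nothing longer is possible.

7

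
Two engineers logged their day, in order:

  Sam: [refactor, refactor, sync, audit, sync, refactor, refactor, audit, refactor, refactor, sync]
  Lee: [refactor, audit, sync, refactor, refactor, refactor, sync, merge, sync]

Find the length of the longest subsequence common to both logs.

7

Pick refactor [2,1]; then audit [4,2]; then sync [5,3]; then refactor [6,4]; then refactor [7,5]; then refactor [9,6]; then sync [11,9]; all 7 tasks appear in both, in order. Since dp[11][9] = 7, nothing longer is possible.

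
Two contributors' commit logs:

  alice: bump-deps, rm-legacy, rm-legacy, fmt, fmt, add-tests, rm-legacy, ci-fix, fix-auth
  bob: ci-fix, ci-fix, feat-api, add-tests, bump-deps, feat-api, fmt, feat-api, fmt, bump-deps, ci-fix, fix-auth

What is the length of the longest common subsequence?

Match bump-deps [1,5], then fmt [4,7], then fmt [5,9], then ci-fix [8,11], then fix-auth [9,12] — 5 commits in the same relative order in both. dp[9][12] = 5 confirms this is the maximum.

5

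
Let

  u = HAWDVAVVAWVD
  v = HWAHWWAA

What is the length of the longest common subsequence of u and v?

5

Let dp[i][j] be the LCS length of the first i characters of u and the first j characters of v. dp[i][j] = dp[i-1][j-1]+1 when the i-th and j-th characters match, else max(dp[i-1][j], dp[i][j-1]).
    ·  H  W  A  H  W  W  A  A
 ·  0  0  0  0  0  0  0  0  0
 H  0  1  1  1  1  1  1  1  1
 A  0  1  1  2  2  2  2  2  2
 W  0  1  2  2  2  3  3  3  3
 D  0  1  2  2  2  3  3  3  3
 V  0  1  2  2  2  3  3  3  3
 A  0  1  2  3  3  3  3  4  4
 V  0  1  2  3  3  3  3  4  4
 V  0  1  2  3  3  3  3  4  4
 A  0  1  2  3  3  3  3  4  5
 W  0  1  2  3  3  4  4  4  5
 V  0  1  2  3  3  4  4  4  5
 D  0  1  2  3  3  4  4  4  5
dp[12][8] = 5. One LCS (by backtracking along matches): HAWAA.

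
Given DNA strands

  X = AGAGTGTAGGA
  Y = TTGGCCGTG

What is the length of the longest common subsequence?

Match G at X[2]=Y[3] → G at X[4]=Y[4] → G at X[6]=Y[7] → T at X[7]=Y[8] → G at X[10]=Y[9] — 5 bases in the same relative order in both. Since dp[11][9] = 5, nothing longer is possible.

5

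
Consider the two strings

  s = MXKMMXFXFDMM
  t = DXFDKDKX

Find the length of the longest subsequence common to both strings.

Let dp[i][j] be the LCS length of the first i characters of s and the first j characters of t. dp[i][j] = dp[i-1][j-1]+1 when the i-th and j-th characters match, else max(dp[i-1][j], dp[i][j-1]).
    ·  D  X  F  D  K  D  K  X
 ·  0  0  0  0  0  0  0  0  0
 M  0  0  0  0  0  0  0  0  0
 X  0  0  1  1  1  1  1  1  1
 K  0  0  1  1  1  2  2  2  2
 M  0  0  1  1  1  2  2  2  2
 M  0  0  1  1  1  2  2  2  2
 X  0  0  1  1  1  2  2  2  3
 F  0  0  1  2  2  2  2  2  3
 X  0  0  1  2  2  2  2  2  3
 F  0  0  1  2  2  2  2  2  3
 D  0  1  1  2  3  3  3  3  3
 M  0  1  1  2  3  3  3  3  3
 M  0  1  1  2  3  3  3  3  3
dp[12][8] = 3. One LCS (by backtracking along matches): XKX.

3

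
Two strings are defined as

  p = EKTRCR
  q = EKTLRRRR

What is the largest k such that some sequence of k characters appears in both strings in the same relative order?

5

Let dp[i][j] be the LCS length of the first i characters of p and the first j characters of q. dp[i][j] = dp[i-1][j-1]+1 when the i-th and j-th characters match, else max(dp[i-1][j], dp[i][j-1]).
    ·  E  K  T  L  R  R  R  R
 ·  0  0  0  0  0  0  0  0  0
 E  0  1  1  1  1  1  1  1  1
 K  0  1  2  2  2  2  2  2  2
 T  0  1  2  3  3  3  3  3  3
 R  0  1  2  3  3  4  4  4  4
 C  0  1  2  3  3  4  4  4  4
 R  0  1  2  3  3  4  5  5  5
dp[6][8] = 5. One LCS (by backtracking along matches): EKTRR.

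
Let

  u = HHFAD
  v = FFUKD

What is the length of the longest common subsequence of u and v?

Pick F at u[3]=v[2], D at u[5]=v[5]; all 2 characters appear in both, in order. Since dp[5][5] = 2, nothing longer is possible.

2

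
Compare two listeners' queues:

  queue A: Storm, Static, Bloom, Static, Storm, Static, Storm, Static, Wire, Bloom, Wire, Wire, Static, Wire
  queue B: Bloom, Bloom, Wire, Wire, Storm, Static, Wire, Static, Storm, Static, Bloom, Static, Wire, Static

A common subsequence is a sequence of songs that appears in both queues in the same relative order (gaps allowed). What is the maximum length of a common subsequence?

Pick Storm (queue A #1, queue B #5) → Static (queue A #2, queue B #6) → Static (queue A #4, queue B #8) → Storm (queue A #5, queue B #9) → Static (queue A #6, queue B #10) → Static (queue A #8, queue B #12) → Wire (queue A #12, queue B #13) → Static (queue A #13, queue B #14); all 8 songs appear in both, in order, and the DP table's final entry dp[14][14] is also 8, so no common subsequence is longer.

8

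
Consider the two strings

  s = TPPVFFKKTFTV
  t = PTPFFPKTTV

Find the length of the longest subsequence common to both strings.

Let dp[i][j] be the LCS length of the first i characters of s and the first j characters of t. dp[i][j] = dp[i-1][j-1]+1 when the i-th and j-th characters match, else max(dp[i-1][j], dp[i][j-1]).
    ·  P  T  P  F  F  P  K  T  T  V
 ·  0  0  0  0  0  0  0  0  0  0  0
 T  0  0  1  1  1  1  1  1  1  1  1
 P  0  1  1  2  2  2  2  2  2  2  2
 P  0  1  1  2  2  2  3  3  3  3  3
 V  0  1  1  2  2  2  3  3  3  3  4
 F  0  1  1  2  3  3  3  3  3  3  4
 F  0  1  1  2  3  4  4  4  4  4  4
 K  0  1  1  2  3  4  4  5  5  5  5
 K  0  1  1  2  3  4  4  5  5  5  5
 T  0  1  2  2  3  4  4  5  6  6  6
 F  0  1  2  2  3  4  4  5  6  6  6
 T  0  1  2  2  3  4  4  5  6  7  7
 V  0  1  2  2  3  4  4  5  6  7  8
dp[12][10] = 8. One LCS (by backtracking along matches): TPFFKTTV.

8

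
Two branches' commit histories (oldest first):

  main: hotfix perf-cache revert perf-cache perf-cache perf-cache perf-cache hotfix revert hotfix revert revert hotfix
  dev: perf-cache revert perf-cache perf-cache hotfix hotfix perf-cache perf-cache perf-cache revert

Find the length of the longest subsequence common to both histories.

Taking perf-cache [2,1], then revert [3,2], then perf-cache [4,4], then perf-cache [5,7], then perf-cache [6,8], then perf-cache [7,9], then revert [12,10] gives a common subsequence of length 7. dp[13][10] = 7 confirms this is the maximum.

7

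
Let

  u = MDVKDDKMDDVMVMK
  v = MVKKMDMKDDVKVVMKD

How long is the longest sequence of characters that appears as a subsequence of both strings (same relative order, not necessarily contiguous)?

Match M at u[1]=v[1], V at u[3]=v[2], K at u[4]=v[4], D at u[5]=v[6], K at u[7]=v[8], D at u[9]=v[9], D at u[10]=v[10], V at u[11]=v[13], V at u[13]=v[14], M at u[14]=v[15], K at u[15]=v[16] — 11 characters in the same relative order in both. Since dp[15][17] = 11, nothing longer is possible.

11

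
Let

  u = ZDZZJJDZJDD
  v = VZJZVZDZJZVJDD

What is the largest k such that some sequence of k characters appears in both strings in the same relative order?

8

Match Z [1,6], D [2,7], Z [4,8], J [6,9], Z [8,10], J [9,12], D [10,13], D [11,14] — 8 characters in the same relative order in both. The LCS DP gives dp[11][14] = 8, so this is optimal.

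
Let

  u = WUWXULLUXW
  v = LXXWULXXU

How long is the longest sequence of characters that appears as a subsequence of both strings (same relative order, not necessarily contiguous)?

One common subsequence of length 4: W [1,4], then U [2,5], then X [4,8], then U [8,9]. Since dp[10][9] = 4, nothing longer is possible.

4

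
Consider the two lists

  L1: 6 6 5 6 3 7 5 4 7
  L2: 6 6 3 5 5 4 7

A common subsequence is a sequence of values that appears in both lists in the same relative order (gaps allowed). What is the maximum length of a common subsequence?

Let dp[i][j] be the LCS length of the first i values of L1 and the first j values of L2. dp[i][j] = dp[i-1][j-1]+1 when the i-th and j-th values match, else max(dp[i-1][j], dp[i][j-1]).
    ·  6  6  3  5  5  4  7
 ·  0  0  0  0  0  0  0  0
 6  0  1  1  1  1  1  1  1
 6  0  1  2  2  2  2  2  2
 5  0  1  2  2  3  3  3  3
 6  0  1  2  2  3  3  3  3
 3  0  1  2  3  3  3  3  3
 7  0  1  2  3  3  3  3  4
 5  0  1  2  3  4  4  4  4
 4  0  1  2  3  4  4  5  5
 7  0  1  2  3  4  4  5  6
dp[9][7] = 6. One LCS (by backtracking along matches): 6, 6, 5, 5, 4, 7.

6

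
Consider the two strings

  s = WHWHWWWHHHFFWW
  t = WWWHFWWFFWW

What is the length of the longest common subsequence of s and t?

One common subsequence of length 9: W at s[1]=t[2], then W at s[3]=t[3], then H at s[4]=t[4], then W at s[6]=t[6], then W at s[7]=t[7], then F at s[11]=t[8], then F at s[12]=t[9], then W at s[13]=t[10], then W at s[14]=t[11]. dp[14][11] = 9 confirms this is the maximum.

9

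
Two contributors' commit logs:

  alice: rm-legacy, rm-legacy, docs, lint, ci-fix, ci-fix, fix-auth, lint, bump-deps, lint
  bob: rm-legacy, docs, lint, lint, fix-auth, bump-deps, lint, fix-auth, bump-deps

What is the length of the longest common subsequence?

One common subsequence of length 6: rm-legacy (alice #2, bob #1), docs (alice #3, bob #2), lint (alice #4, bob #4), fix-auth (alice #7, bob #5), lint (alice #8, bob #7), bump-deps (alice #9, bob #9). Since dp[10][9] = 6, nothing longer is possible.

6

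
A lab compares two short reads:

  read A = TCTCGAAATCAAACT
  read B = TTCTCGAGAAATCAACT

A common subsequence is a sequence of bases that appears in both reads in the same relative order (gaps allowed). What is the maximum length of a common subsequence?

One common subsequence of length 14: T (read A #1, read B #2) → C (read A #2, read B #3) → T (read A #3, read B #4) → C (read A #4, read B #5) → G (read A #5, read B #8) → A (read A #6, read B #9) → A (read A #7, read B #10) → A (read A #8, read B #11) → T (read A #9, read B #12) → C (read A #10, read B #13) → A (read A #12, read B #14) → A (read A #13, read B #15) → C (read A #14, read B #16) → T (read A #15, read B #17), and the DP table's final entry dp[15][17] is also 14, so no common subsequence is longer.

14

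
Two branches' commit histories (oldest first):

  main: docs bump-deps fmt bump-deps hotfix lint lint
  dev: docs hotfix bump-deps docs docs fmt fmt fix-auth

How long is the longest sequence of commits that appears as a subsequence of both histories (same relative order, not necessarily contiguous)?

One common subsequence of length 3: docs [1,1]; then bump-deps [2,3]; then fmt [3,7]. The LCS DP gives dp[7][8] = 3, so this is optimal.

3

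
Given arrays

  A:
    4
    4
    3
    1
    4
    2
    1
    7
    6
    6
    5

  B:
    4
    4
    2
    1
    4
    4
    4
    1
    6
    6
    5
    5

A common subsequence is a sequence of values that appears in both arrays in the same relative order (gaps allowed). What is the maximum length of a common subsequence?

8

One common subsequence of length 8: 4 at A[1]=B[1], then 4 at A[2]=B[2], then 1 at A[4]=B[4], then 4 at A[5]=B[7], then 1 at A[7]=B[8], then 6 at A[9]=B[9], then 6 at A[10]=B[10], then 5 at A[11]=B[12]. dp[11][12] = 8 confirms this is the maximum.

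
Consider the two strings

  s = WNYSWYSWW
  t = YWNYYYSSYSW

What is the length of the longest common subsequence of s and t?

Pick W (s #1, t #2) → N (s #2, t #3) → Y (s #3, t #6) → S (s #4, t #8) → Y (s #6, t #9) → S (s #7, t #10) → W (s #9, t #11); all 7 characters appear in both, in order. dp[9][11] = 7 confirms this is the maximum.

7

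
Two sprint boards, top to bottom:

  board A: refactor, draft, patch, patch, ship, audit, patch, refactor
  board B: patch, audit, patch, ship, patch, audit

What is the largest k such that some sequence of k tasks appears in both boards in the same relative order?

4

Taking patch [3,1], then patch [4,3], then ship [5,4], then audit [6,6] gives a common subsequence of length 4. The LCS DP gives dp[8][6] = 4, so this is optimal.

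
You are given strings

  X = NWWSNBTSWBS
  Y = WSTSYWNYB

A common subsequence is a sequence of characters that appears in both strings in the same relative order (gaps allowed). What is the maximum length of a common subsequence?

Let dp[i][j] be the LCS length of the first i characters of X and the first j characters of Y. dp[i][j] = dp[i-1][j-1]+1 when the i-th and j-th characters match, else max(dp[i-1][j], dp[i][j-1]).
    ·  W  S  T  S  Y  W  N  Y  B
 ·  0  0  0  0  0  0  0  0  0  0
 N  0  0  0  0  0  0  0  1  1  1
 W  0  1  1  1  1  1  1  1  1  1
 W  0  1  1  1  1  1  2  2  2  2
 S  0  1  2  2  2  2  2  2  2  2
 N  0  1  2  2  2  2  2  3  3  3
 B  0  1  2  2  2  2  2  3  3  4
 T  0  1  2  3  3  3  3  3  3  4
 S  0  1  2  3  4  4  4  4  4  4
 W  0  1  2  3  4  4  5  5  5  5
 B  0  1  2  3  4  4  5  5  5  6
 S  0  1  2  3  4  4  5  5  5  6
dp[11][9] = 6. One LCS (by backtracking along matches): WSTSWB.

6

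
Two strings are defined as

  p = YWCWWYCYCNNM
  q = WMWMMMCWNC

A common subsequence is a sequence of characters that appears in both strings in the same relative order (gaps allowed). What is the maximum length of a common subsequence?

Taking W (p #2, q #3) → C (p #3, q #7) → W (p #4, q #8) → C (p #9, q #10) gives a common subsequence of length 4. The LCS DP gives dp[12][10] = 4, so this is optimal.

4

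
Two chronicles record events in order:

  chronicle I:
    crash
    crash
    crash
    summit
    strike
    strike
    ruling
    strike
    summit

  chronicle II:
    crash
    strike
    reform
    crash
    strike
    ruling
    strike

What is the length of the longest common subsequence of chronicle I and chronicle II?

Taking crash (chronicle I #1, chronicle II #1), crash (chronicle I #3, chronicle II #4), strike (chronicle I #6, chronicle II #5), ruling (chronicle I #7, chronicle II #6), strike (chronicle I #8, chronicle II #7) gives a common subsequence of length 5. Since dp[9][7] = 5, nothing longer is possible.

5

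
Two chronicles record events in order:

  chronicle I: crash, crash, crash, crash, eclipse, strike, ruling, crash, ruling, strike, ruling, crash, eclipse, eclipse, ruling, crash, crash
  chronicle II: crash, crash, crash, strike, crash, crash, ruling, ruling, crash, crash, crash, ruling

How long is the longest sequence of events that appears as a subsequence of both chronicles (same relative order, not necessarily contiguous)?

10

Taking crash (chronicle I #1, chronicle II #1), crash (chronicle I #2, chronicle II #2), crash (chronicle I #3, chronicle II #3), crash (chronicle I #4, chronicle II #5), crash (chronicle I #8, chronicle II #6), ruling (chronicle I #9, chronicle II #7), ruling (chronicle I #11, chronicle II #8), crash (chronicle I #12, chronicle II #9), crash (chronicle I #16, chronicle II #10), crash (chronicle I #17, chronicle II #11) gives a common subsequence of length 10, and the DP table's final entry dp[17][12] is also 10, so no common subsequence is longer.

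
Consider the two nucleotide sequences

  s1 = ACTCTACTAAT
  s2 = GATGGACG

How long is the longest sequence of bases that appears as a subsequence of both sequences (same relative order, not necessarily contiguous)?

4

Taking A at s1[1]=s2[2], then T at s1[3]=s2[3], then A at s1[6]=s2[6], then C at s1[7]=s2[7] gives a common subsequence of length 4. dp[11][8] = 4 confirms this is the maximum.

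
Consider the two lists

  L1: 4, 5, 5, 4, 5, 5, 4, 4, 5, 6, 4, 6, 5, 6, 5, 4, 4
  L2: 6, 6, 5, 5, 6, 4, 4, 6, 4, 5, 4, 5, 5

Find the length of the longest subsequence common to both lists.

One common subsequence of length 9: 5 at L1[2]=L2[3], 5 at L1[3]=L2[4], 4 at L1[4]=L2[6], 4 at L1[7]=L2[7], 4 at L1[8]=L2[9], 5 at L1[9]=L2[10], 4 at L1[11]=L2[11], 5 at L1[13]=L2[12], 5 at L1[15]=L2[13]. The LCS DP gives dp[17][13] = 9, so this is optimal.

9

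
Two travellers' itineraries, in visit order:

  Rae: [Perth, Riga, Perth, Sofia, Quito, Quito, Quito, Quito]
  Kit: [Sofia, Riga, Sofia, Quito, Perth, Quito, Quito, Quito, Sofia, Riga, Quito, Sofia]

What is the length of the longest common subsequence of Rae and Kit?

6

One common subsequence of length 6: Riga [2,2], then Perth [3,5], then Quito [5,6], then Quito [6,7], then Quito [7,8], then Quito [8,11], and the DP table's final entry dp[8][12] is also 6, so no common subsequence is longer.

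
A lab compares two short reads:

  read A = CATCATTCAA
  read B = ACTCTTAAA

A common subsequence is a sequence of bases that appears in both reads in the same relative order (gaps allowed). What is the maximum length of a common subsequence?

One common subsequence of length 7: C [1,2], T [3,3], C [4,4], T [6,5], T [7,6], A [9,8], A [10,9], and the DP table's final entry dp[10][9] is also 7, so no common subsequence is longer.

7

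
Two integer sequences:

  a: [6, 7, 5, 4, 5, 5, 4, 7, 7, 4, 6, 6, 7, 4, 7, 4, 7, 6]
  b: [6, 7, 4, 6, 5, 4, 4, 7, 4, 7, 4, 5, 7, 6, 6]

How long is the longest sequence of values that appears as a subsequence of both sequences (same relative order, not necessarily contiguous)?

12

Pick 6 at a[1]=b[1], then 7 at a[2]=b[2], then 4 at a[4]=b[3], then 5 at a[6]=b[5], then 4 at a[7]=b[6], then 4 at a[10]=b[7], then 7 at a[13]=b[8], then 4 at a[14]=b[9], then 7 at a[15]=b[10], then 4 at a[16]=b[11], then 7 at a[17]=b[13], then 6 at a[18]=b[15]; all 12 values appear in both, in order, and the DP table's final entry dp[18][15] is also 12, so no common subsequence is longer.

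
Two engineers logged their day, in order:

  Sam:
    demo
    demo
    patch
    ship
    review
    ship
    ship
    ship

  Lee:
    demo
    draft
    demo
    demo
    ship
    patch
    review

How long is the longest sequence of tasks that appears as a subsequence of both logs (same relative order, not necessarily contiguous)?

One common subsequence of length 4: demo [1,3]; then demo [2,4]; then patch [3,6]; then review [5,7]. Since dp[8][7] = 4, nothing longer is possible.

4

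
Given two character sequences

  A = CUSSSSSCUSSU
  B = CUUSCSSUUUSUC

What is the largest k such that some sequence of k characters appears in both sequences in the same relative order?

Match C (A #1, B #1); then U (A #2, B #3); then S (A #3, B #4); then S (A #4, B #6); then S (A #5, B #7); then U (A #9, B #10); then S (A #11, B #11); then U (A #12, B #12) — 8 characters in the same relative order in both, and the DP table's final entry dp[12][13] is also 8, so no common subsequence is longer.

8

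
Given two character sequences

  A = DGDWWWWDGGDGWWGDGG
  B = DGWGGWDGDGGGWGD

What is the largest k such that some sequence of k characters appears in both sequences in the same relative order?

One common subsequence of length 11: D [1,1] → G [2,2] → W [4,3] → W [5,6] → D [8,9] → G [9,10] → G [10,11] → G [12,12] → W [14,13] → G [15,14] → D [16,15]. Since dp[18][15] = 11, nothing longer is possible.

11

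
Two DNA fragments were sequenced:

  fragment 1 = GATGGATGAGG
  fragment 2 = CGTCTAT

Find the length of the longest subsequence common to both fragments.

Pick G at fragment 1[1]=fragment 2[2]; then T at fragment 1[3]=fragment 2[5]; then A at fragment 1[6]=fragment 2[6]; then T at fragment 1[7]=fragment 2[7]; all 4 bases appear in both, in order. dp[11][7] = 4 confirms this is the maximum.

4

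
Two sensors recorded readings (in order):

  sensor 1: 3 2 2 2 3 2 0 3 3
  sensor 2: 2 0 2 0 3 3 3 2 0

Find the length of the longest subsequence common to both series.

Let dp[i][j] be the LCS length of the first i values of sensor 1 and the first j values of sensor 2. dp[i][j] = dp[i-1][j-1]+1 when the i-th and j-th values match, else max(dp[i-1][j], dp[i][j-1]).
    ·  2  0  2  0  3  3  3  2  0
 ·  0  0  0  0  0  0  0  0  0  0
 3  0  0  0  0  0  1  1  1  1  1
 2  0  1  1  1  1  1  1  1  2  2
 2  0  1  1  2  2  2  2  2  2  2
 2  0  1  1  2  2  2  2  2  3  3
 3  0  1  1  2  2  3  3  3  3  3
 2  0  1  1  2  2  3  3  3  4  4
 0  0  1  2  2  3  3  3  3  4  5
 3  0  1  2  2  3  4  4  4  4  5
 3  0  1  2  2  3  4  5  5  5  5
dp[9][9] = 5. One LCS (by backtracking along matches): 2, 2, 3, 2, 0.

5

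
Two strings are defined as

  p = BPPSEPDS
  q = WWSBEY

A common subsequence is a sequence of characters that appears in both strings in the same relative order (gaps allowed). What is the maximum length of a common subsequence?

Match B (p #1, q #4), then E (p #5, q #5) — 2 characters in the same relative order in both. dp[8][6] = 2 confirms this is the maximum.

2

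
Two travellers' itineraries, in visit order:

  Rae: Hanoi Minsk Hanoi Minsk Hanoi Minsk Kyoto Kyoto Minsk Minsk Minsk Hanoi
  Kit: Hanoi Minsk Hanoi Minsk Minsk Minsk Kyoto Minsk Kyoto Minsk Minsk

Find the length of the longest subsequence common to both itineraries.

9

Match Hanoi [1,1] → Minsk [2,2] → Hanoi [3,3] → Minsk [4,5] → Minsk [6,6] → Kyoto [7,7] → Kyoto [8,9] → Minsk [10,10] → Minsk [11,11] — 9 stops in the same relative order in both. Since dp[12][11] = 9, nothing longer is possible.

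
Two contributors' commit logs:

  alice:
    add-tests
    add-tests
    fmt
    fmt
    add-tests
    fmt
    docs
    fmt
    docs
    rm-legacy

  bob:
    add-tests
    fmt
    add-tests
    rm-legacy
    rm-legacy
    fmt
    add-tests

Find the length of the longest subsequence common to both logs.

One common subsequence of length 4: add-tests at alice[1]=bob[1] → add-tests at alice[2]=bob[3] → fmt at alice[4]=bob[6] → add-tests at alice[5]=bob[7]. Since dp[10][7] = 4, nothing longer is possible.

4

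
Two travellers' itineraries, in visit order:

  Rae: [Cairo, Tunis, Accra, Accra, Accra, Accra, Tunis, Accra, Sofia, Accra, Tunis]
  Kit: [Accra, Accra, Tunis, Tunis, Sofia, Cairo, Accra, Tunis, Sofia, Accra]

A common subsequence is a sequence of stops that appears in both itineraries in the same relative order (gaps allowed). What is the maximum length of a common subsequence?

One common subsequence of length 6: Accra [3,1], Accra [4,2], Accra [6,7], Tunis [7,8], Sofia [9,9], Accra [10,10]. dp[11][10] = 6 confirms this is the maximum.

6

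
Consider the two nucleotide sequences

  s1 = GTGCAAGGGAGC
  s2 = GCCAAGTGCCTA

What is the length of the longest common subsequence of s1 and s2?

7

Taking G [1,1], C [4,3], A [5,4], A [6,5], G [7,6], G [8,8], A [10,12] gives a common subsequence of length 7, and the DP table's final entry dp[12][12] is also 7, so no common subsequence is longer.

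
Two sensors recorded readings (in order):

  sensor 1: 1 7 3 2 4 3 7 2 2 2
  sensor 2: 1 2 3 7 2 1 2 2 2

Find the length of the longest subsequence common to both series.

7

Let dp[i][j] be the LCS length of the first i values of sensor 1 and the first j values of sensor 2. dp[i][j] = dp[i-1][j-1]+1 when the i-th and j-th values match, else max(dp[i-1][j], dp[i][j-1]).
    ·  1  2  3  7  2  1  2  2  2
 ·  0  0  0  0  0  0  0  0  0  0
 1  0  1  1  1  1  1  1  1  1  1
 7  0  1  1  1  2  2  2  2  2  2
 3  0  1  1  2  2  2  2  2  2  2
 2  0  1  2  2  2  3  3  3  3  3
 4  0  1  2  2  2  3  3  3  3  3
 3  0  1  2  3  3  3  3  3  3  3
 7  0  1  2  3  4  4  4  4  4  4
 2  0  1  2  3  4  5  5  5  5  5
 2  0  1  2  3  4  5  5  6  6  6
 2  0  1  2  3  4  5  5  6  7  7
dp[10][9] = 7. One LCS (by backtracking along matches): 1, 2, 3, 7, 2, 2, 2.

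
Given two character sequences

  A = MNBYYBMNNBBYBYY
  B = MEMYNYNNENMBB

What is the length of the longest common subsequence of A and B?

7

Pick M (A #1, B #3), then N (A #2, B #5), then Y (A #4, B #6), then N (A #8, B #8), then N (A #9, B #10), then B (A #11, B #12), then B (A #13, B #13); all 7 characters appear in both, in order. Since dp[15][13] = 7, nothing longer is possible.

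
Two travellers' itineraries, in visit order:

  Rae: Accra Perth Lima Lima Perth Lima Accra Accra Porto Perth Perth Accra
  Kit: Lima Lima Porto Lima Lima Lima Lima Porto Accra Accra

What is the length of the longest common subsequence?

5

Pick Lima at Rae[3]=Kit[5], then Lima at Rae[4]=Kit[6], then Lima at Rae[6]=Kit[7], then Accra at Rae[8]=Kit[9], then Accra at Rae[12]=Kit[10]; all 5 stops appear in both, in order. Since dp[12][10] = 5, nothing longer is possible.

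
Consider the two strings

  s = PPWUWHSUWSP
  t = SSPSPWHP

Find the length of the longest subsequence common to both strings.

Taking P (s #1, t #3), P (s #2, t #5), W (s #5, t #6), H (s #6, t #7), P (s #11, t #8) gives a common subsequence of length 5, and the DP table's final entry dp[11][8] is also 5, so no common subsequence is longer.

5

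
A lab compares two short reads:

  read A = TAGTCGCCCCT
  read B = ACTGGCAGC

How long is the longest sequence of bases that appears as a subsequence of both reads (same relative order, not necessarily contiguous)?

5

Let dp[i][j] be the LCS length of the first i bases of read A and the first j bases of read B. dp[i][j] = dp[i-1][j-1]+1 when the i-th and j-th bases match, else max(dp[i-1][j], dp[i][j-1]).
    ·  A  C  T  G  G  C  A  G  C
 ·  0  0  0  0  0  0  0  0  0  0
 T  0  0  0  1  1  1  1  1  1  1
 A  0  1  1  1  1  1  1  2  2  2
 G  0  1  1  1  2  2  2  2  3  3
 T  0  1  1  2  2  2  2  2  3  3
 C  0  1  2  2  2  2  3  3  3  4
 G  0  1  2  2  3  3  3  3  4  4
 C  0  1  2  2  3  3  4  4  4  5
 C  0  1  2  2  3  3  4  4  4  5
 C  0  1  2  2  3  3  4  4  4  5
 C  0  1  2  2  3  3  4  4  4  5
 T  0  1  2  3  3  3  4  4  4  5
dp[11][9] = 5. One LCS (by backtracking along matches): TGCGC.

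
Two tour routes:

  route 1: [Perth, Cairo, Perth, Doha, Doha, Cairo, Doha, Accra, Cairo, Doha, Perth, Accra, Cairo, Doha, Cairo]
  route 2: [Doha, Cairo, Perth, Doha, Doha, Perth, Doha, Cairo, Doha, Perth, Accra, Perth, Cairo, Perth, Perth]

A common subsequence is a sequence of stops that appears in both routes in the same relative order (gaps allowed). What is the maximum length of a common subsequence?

Match Cairo at route 1[2]=route 2[2]; then Perth at route 1[3]=route 2[3]; then Doha at route 1[4]=route 2[4]; then Doha at route 1[5]=route 2[5]; then Doha at route 1[7]=route 2[7]; then Cairo at route 1[9]=route 2[8]; then Doha at route 1[10]=route 2[9]; then Perth at route 1[11]=route 2[10]; then Accra at route 1[12]=route 2[11]; then Cairo at route 1[13]=route 2[13] — 10 stops in the same relative order in both. Since dp[15][15] = 10, nothing longer is possible.

10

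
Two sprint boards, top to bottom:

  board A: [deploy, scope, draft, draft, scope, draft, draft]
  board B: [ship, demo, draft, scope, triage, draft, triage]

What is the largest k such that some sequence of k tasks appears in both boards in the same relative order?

Match draft at board A[4]=board B[3] → scope at board A[5]=board B[4] → draft at board A[6]=board B[6] — 3 tasks in the same relative order in both, and the DP table's final entry dp[7][7] is also 3, so no common subsequence is longer.

3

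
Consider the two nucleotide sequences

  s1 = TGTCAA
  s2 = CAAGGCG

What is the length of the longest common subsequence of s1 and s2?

Let dp[i][j] be the LCS length of the first i bases of s1 and the first j bases of s2. dp[i][j] = dp[i-1][j-1]+1 when the i-th and j-th bases match, else max(dp[i-1][j], dp[i][j-1]).
    ·  C  A  A  G  G  C  G
 ·  0  0  0  0  0  0  0  0
 T  0  0  0  0  0  0  0  0
 G  0  0  0  0  1  1  1  1
 T  0  0  0  0  1  1  1  1
 C  0  1  1  1  1  1  2  2
 A  0  1  2  2  2  2  2  2
 A  0  1  2  3  3  3  3  3
dp[6][7] = 3. One LCS (by backtracking along matches): CAA.

3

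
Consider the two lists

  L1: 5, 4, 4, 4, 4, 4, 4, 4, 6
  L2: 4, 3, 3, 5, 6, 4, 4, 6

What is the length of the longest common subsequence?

Pick 5 at L1[1]=L2[4] → 4 at L1[7]=L2[6] → 4 at L1[8]=L2[7] → 6 at L1[9]=L2[8]; all 4 values appear in both, in order. dp[9][8] = 4 confirms this is the maximum.

4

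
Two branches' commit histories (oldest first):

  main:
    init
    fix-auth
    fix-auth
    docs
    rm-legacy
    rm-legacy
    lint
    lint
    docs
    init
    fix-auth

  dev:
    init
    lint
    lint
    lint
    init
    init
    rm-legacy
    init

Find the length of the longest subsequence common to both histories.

Pick init [1,1]; then lint [7,3]; then lint [8,4]; then init [10,8]; all 4 commits appear in both, in order. Since dp[11][8] = 4, nothing longer is possible.

4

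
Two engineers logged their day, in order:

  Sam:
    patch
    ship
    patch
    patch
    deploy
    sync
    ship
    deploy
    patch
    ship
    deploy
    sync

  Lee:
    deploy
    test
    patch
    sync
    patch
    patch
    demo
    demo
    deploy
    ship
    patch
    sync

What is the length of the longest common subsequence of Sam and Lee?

Pick patch at Sam[1]=Lee[3], then patch at Sam[3]=Lee[5], then patch at Sam[4]=Lee[6], then deploy at Sam[5]=Lee[9], then ship at Sam[7]=Lee[10], then patch at Sam[9]=Lee[11], then sync at Sam[12]=Lee[12]; all 7 tasks appear in both, in order. dp[12][12] = 7 confirms this is the maximum.

7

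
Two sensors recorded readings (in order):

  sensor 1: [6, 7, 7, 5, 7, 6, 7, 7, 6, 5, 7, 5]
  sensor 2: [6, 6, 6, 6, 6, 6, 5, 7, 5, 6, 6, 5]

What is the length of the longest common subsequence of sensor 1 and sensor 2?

Pick 6 at sensor 1[1]=sensor 2[6]; then 7 at sensor 1[3]=sensor 2[8]; then 5 at sensor 1[4]=sensor 2[9]; then 6 at sensor 1[6]=sensor 2[10]; then 6 at sensor 1[9]=sensor 2[11]; then 5 at sensor 1[12]=sensor 2[12]; all 6 values appear in both, in order, and the DP table's final entry dp[12][12] is also 6, so no common subsequence is longer.

6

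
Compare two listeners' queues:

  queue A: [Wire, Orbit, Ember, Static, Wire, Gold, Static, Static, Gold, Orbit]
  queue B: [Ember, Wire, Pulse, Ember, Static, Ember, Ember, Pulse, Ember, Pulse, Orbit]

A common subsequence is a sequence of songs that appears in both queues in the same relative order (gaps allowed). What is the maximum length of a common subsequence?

Match Wire [1,2] → Ember [3,4] → Static [4,5] → Orbit [10,11] — 4 songs in the same relative order in both. Since dp[10][11] = 4, nothing longer is possible.

4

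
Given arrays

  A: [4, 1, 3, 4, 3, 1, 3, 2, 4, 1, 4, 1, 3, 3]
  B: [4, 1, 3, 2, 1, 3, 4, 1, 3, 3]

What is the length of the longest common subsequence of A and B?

Pick 4 [1,1], 1 [2,2], 3 [3,3], 1 [6,5], 3 [7,6], 4 [11,7], 1 [12,8], 3 [13,9], 3 [14,10]; all 9 values appear in both, in order. Since dp[14][10] = 9, nothing longer is possible.

9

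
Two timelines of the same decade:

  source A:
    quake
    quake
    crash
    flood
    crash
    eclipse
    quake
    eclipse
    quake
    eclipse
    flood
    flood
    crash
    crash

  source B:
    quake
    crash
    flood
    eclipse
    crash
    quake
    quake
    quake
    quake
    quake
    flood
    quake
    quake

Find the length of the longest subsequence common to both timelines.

7

Taking quake [2,1], then crash [3,2], then flood [4,3], then crash [5,5], then quake [7,9], then quake [9,10], then flood [11,11] gives a common subsequence of length 7. dp[14][13] = 7 confirms this is the maximum.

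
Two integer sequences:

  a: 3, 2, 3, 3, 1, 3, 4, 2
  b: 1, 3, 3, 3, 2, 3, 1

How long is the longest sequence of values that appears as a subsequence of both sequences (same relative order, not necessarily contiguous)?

One common subsequence of length 4: 3 [1,4] → 2 [2,5] → 3 [4,6] → 1 [5,7]. The LCS DP gives dp[8][7] = 4, so this is optimal.

4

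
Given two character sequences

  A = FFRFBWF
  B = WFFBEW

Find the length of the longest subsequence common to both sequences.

Pick F [2,2]; then F [4,3]; then B [5,4]; then W [6,6]; all 4 characters appear in both, in order. The LCS DP gives dp[7][6] = 4, so this is optimal.

4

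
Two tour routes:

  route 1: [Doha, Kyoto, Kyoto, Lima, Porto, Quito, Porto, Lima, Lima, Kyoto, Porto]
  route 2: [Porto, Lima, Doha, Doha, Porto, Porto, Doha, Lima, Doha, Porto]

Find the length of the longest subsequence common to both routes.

5

Pick Doha (route 1 #1, route 2 #4); then Porto (route 1 #5, route 2 #5); then Porto (route 1 #7, route 2 #6); then Lima (route 1 #8, route 2 #8); then Porto (route 1 #11, route 2 #10); all 5 stops appear in both, in order. The LCS DP gives dp[11][10] = 5, so this is optimal.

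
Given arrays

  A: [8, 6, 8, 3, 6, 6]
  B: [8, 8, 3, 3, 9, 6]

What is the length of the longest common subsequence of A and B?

Let dp[i][j] be the LCS length of the first i values of A and the first j values of B. dp[i][j] = dp[i-1][j-1]+1 when the i-th and j-th values match, else max(dp[i-1][j], dp[i][j-1]).
    ·  8  8  3  3  9  6
 ·  0  0  0  0  0  0  0
 8  0  1  1  1  1  1  1
 6  0  1  1  1  1  1  2
 8  0  1  2  2  2  2  2
 3  0  1  2  3  3  3  3
 6  0  1  2  3  3  3  4
 6  0  1  2  3  3  3  4
dp[6][6] = 4. One LCS (by backtracking along matches): 8, 8, 3, 6.

4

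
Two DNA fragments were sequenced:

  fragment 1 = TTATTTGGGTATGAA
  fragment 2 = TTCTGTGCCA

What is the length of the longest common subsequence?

7

Let dp[i][j] be the LCS length of the first i bases of fragment 1 and the first j bases of fragment 2. dp[i][j] = dp[i-1][j-1]+1 when the i-th and j-th bases match, else max(dp[i-1][j], dp[i][j-1]).
    ·  T  T  C  T  G  T  G  C  C  A
 ·  0  0  0  0  0  0  0  0  0  0  0
 T  0  1  1  1  1  1  1  1  1  1  1
 T  0  1  2  2  2  2  2  2  2  2  2
 A  0  1  2  2  2  2  2  2  2  2  3
 T  0  1  2  2  3  3  3  3  3  3  3
 T  0  1  2  2  3  3  4  4  4  4  4
 T  0  1  2  2  3  3  4  4  4  4  4
 G  0  1  2  2  3  4  4  5  5  5  5
 G  0  1  2  2  3  4  4  5  5  5  5
 G  0  1  2  2  3  4  4  5  5  5  5
 T  0  1  2  2  3  4  5  5  5  5  5
 A  0  1  2  2  3  4  5  5  5  5  6
 T  0  1  2  2  3  4  5  5  5  5  6
 G  0  1  2  2  3  4  5  6  6  6  6
 A  0  1  2  2  3  4  5  6  6  6  7
 A  0  1  2  2  3  4  5  6  6  6  7
dp[15][10] = 7. One LCS (by backtracking along matches): TTTGTGA.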